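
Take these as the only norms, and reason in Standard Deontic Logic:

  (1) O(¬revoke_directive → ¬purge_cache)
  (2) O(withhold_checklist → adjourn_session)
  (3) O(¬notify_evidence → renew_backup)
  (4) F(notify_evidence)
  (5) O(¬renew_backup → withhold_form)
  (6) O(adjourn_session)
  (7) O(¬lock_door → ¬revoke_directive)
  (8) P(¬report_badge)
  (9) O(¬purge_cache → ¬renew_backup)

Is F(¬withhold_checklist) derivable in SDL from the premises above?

No

Premise 2 is O(withhold_checklist → adjourn_session); even if O(adjourn_session) held, inferring O(withhold_checklist) would be affirming the consequent — invalid.
No other premise forces O(withhold_checklist). An ideal world satisfying every premise can still have ¬withhold_checklist true, so F(¬withhold_checklist) is not derivable.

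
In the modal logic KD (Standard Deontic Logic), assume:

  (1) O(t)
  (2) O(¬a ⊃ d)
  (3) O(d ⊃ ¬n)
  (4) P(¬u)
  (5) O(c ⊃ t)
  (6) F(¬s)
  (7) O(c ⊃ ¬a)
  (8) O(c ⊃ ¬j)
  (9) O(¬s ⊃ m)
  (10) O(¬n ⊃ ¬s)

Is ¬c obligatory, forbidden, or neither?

Premise 6 is F(¬s), i.e. O(s).
The contrapositive of premise 10 (O(¬n ⊃ ¬s)) is O(s ⊃ n), and O(s) is already established, so O(n).
The contrapositive of premise 3 (O(d ⊃ ¬n)) is O(n ⊃ ¬d), and O(n) is already established, so O(¬d).
The contrapositive of premise 2 (O(¬a ⊃ d)) is O(¬d ⊃ a), and O(¬d) is already established, so O(a).
Premise 7, O(c ⊃ ¬a), contraposes to O(a ⊃ ¬c); with O(a) we get O(¬c).
Premises 1, 4, 5, 8, 9 do not contribute to this derivation.
Hence ¬c is obligatory.

Obligatory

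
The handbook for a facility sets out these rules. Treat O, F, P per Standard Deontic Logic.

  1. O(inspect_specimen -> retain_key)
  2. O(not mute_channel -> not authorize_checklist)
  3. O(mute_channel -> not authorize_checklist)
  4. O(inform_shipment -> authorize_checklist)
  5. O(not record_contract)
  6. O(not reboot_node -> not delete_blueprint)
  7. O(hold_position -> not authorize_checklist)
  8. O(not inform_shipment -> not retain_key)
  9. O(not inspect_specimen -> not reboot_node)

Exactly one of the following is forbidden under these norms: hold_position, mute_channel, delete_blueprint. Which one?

Premises 3 and 2 are O(mute_channel -> not authorize_checklist) and O(not mute_channel -> not authorize_checklist); every ideal world satisfies mute_channel or not mute_channel, so in either case not authorize_checklist holds — hence O(not authorize_checklist).
The contrapositive of premise 4 (O(inform_shipment -> authorize_checklist)) is O(not authorize_checklist -> not inform_shipment), and O(not authorize_checklist) is already established, so O(not inform_shipment).
With premise 8, O(not inform_shipment -> not retain_key), the K-axiom yields O(not retain_key).
The contrapositive of premise 1 (O(inspect_specimen -> retain_key)) is O(not retain_key -> not inspect_specimen), and O(not retain_key) is already established, so O(not inspect_specimen).
With premise 9, O(not inspect_specimen -> not reboot_node), the K-axiom yields O(not reboot_node).
Premise 6 is O(not reboot_node -> not delete_blueprint); since O(not reboot_node), deontic closure gives O(not delete_blueprint).
So O(not delete_blueprint) holds, i.e. delete_blueprint is forbidden. None of the other listed options is forbidden under the premises.

delete_blueprint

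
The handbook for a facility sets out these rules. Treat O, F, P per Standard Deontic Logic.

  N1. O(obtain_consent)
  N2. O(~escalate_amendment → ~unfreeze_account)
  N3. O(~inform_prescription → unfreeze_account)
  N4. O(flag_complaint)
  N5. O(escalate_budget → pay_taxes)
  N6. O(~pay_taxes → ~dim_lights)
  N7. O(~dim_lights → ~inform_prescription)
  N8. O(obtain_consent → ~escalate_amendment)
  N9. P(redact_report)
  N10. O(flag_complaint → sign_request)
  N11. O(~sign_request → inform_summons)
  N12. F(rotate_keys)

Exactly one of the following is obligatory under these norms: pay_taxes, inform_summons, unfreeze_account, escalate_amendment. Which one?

From premise 1 we have O(obtain_consent).
Applying K to premise 8 (O(obtain_consent → ~escalate_amendment)) and O(obtain_consent) yields O(~escalate_amendment).
From O(~escalate_amendment) and premise 2, O(~escalate_amendment → ~unfreeze_account), we obtain O(~unfreeze_account).
Premise 3 is O(~inform_prescription → unfreeze_account); contrapositively O(~unfreeze_account → inform_prescription). Since O(~unfreeze_account) holds, K gives O(inform_prescription).
Premise 7 is O(~dim_lights → ~inform_prescription); contrapositively O(inform_prescription → dim_lights). Since O(inform_prescription) holds, K gives O(dim_lights).
Premise 6, O(~pay_taxes → ~dim_lights), contraposes to O(dim_lights → pay_taxes); with O(dim_lights) we get O(pay_taxes).
So O(pay_taxes) holds — pay_taxes is obligatory. None of the other listed options is made obligatory by any chain of premises.

pay_taxes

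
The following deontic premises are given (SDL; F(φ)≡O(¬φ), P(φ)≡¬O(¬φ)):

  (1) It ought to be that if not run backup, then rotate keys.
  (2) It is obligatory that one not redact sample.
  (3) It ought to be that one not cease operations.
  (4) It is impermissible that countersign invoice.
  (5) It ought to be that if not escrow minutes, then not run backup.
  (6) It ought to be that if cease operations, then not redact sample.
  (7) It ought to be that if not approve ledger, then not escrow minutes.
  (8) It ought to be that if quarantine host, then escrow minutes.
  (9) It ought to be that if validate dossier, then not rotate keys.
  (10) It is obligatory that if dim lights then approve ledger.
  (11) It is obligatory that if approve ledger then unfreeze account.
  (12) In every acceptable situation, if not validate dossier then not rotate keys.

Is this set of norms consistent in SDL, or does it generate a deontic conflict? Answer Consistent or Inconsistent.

Premise 6 is O(cease_operations → ¬redact_sample); even if O(¬redact_sample) held, inferring O(cease_operations) would be affirming the consequent — invalid.
So O(cease_operations) is not derivable, and the apparent clash with O(¬cease_operations) does not arise.
A world satisfying every obligation exists (e.g. approve_ledger=true, cease_operations=false, countersign_invoice=false, dim_lights=false, escrow_minutes=true, quarantine_host=false, redact_sample=false, rotate_keys=false, run_backup=true, unfreeze_account=true, validate_dossier=false); no atom is both obligatory and forbidden, so the set is consistent.

Consistent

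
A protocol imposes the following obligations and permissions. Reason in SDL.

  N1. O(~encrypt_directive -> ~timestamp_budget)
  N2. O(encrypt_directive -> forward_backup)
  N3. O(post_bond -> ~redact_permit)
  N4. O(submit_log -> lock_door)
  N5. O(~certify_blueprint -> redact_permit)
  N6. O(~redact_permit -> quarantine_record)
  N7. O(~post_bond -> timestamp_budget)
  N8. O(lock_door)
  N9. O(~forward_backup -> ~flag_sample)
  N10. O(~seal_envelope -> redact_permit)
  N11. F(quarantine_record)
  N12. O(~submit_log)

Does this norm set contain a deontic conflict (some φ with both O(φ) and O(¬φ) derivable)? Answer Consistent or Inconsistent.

Consistent

Premise 4 is O(submit_log -> lock_door); even if O(lock_door) held, inferring O(submit_log) would be affirming the consequent — invalid.
So O(submit_log) is not derivable, and the apparent clash with O(~submit_log) does not arise.
A world satisfying every obligation exists (e.g. certify_blueprint=false, encrypt_directive=true, flag_sample=false, forward_backup=true, lock_door=true, post_bond=false, quarantine_record=false, redact_permit=true, seal_envelope=false, submit_log=false, timestamp_budget=true); no atom is both obligatory and forbidden, so the set is consistent.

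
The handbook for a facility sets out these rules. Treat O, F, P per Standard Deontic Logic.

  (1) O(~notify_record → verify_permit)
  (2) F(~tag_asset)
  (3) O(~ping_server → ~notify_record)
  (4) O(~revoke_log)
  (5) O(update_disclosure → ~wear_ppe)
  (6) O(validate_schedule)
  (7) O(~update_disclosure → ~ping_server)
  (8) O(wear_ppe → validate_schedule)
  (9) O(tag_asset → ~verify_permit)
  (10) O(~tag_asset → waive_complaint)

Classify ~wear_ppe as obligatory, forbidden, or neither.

F(~tag_asset) at premise 2 means O(tag_asset).
Premise 9 is O(tag_asset → ~verify_permit); since O(tag_asset), deontic closure gives O(~verify_permit).
Premise 1, O(~notify_record → verify_permit), contraposes to O(~verify_permit → notify_record); with O(~verify_permit) we get O(notify_record).
The contrapositive of premise 3 (O(~ping_server → ~notify_record)) is O(notify_record → ping_server), and O(notify_record) is already established, so O(ping_server).
The contrapositive of premise 7 (O(~update_disclosure → ~ping_server)) is O(ping_server → update_disclosure), and O(ping_server) is already established, so O(update_disclosure).
Premise 5 is O(update_disclosure → ~wear_ppe); since O(update_disclosure), deontic closure gives O(~wear_ppe).
Premises 4, 6, 8, 10 do not contribute to this derivation.
Hence ~wear_ppe is obligatory.

Obligatory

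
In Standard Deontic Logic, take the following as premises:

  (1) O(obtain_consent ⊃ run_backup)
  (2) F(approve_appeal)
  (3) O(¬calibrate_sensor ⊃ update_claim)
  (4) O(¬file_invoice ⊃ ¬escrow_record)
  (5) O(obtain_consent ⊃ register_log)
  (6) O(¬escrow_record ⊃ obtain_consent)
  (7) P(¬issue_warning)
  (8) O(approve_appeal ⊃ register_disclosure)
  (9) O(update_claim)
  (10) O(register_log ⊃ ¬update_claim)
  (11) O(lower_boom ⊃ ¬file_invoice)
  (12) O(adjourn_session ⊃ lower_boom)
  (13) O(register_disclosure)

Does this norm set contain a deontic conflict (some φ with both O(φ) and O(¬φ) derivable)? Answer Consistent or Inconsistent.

Consistent

Premise 8 is O(approve_appeal ⊃ register_disclosure); even if O(register_disclosure) held, inferring O(approve_appeal) would be affirming the consequent — invalid.
So O(approve_appeal) is not derivable, and the apparent clash with O(¬approve_appeal) does not arise.
A world satisfying every obligation exists (e.g. adjourn_session=false, approve_appeal=false, calibrate_sensor=false, escrow_record=true, file_invoice=true, issue_warning=false, lower_boom=false, obtain_consent=false, register_disclosure=true, register_log=false, run_backup=false, update_claim=true); no atom is both obligatory and forbidden, so the set is consistent.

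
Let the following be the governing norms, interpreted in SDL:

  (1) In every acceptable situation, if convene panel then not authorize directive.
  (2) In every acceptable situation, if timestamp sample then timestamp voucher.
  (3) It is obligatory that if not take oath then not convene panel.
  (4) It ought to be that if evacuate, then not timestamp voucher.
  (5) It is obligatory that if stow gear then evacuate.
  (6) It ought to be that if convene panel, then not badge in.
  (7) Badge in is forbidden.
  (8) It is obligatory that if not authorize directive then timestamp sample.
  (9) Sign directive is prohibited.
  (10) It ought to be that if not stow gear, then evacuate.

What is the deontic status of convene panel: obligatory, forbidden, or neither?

Premises 5 and 10 cover both cases: O(stow_gear → evacuate) and O(¬stow_gear → evacuate). Since stow_gear ∨ ¬stow_gear is a tautology, O(evacuate) follows.
Premise 4 is O(evacuate → ¬timestamp_voucher); since O(evacuate), deontic closure gives O(¬timestamp_voucher).
The contrapositive of premise 2 (O(timestamp_sample → timestamp_voucher)) is O(¬timestamp_voucher → ¬timestamp_sample), and O(¬timestamp_voucher) is already established, so O(¬timestamp_sample).
The contrapositive of premise 8 (O(¬authorize_directive → timestamp_sample)) is O(¬timestamp_sample → authorize_directive), and O(¬timestamp_sample) is already established, so O(authorize_directive).
Premise 1, O(convene_panel → ¬authorize_directive), contraposes to O(authorize_directive → ¬convene_panel); with O(authorize_directive) we get O(¬convene_panel).
Premises 3, 6, 7, 9 do not contribute to this derivation.
Thus O(¬convene_panel), which is F(convene_panel): convene_panel is forbidden.

Forbidden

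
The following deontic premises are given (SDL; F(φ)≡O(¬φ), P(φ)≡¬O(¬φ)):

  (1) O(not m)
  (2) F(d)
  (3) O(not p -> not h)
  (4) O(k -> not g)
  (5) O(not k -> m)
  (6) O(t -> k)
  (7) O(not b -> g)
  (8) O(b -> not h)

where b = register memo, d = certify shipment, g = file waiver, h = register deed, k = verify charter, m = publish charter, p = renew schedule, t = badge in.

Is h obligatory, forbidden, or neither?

Premise 1 gives O(not m).
Premise 5 is O(not k -> m); contrapositively O(not m -> k). Since O(not m) holds, K gives O(k).
Premise 4 is O(k -> not g); since O(k), deontic closure gives O(not g).
Premise 7, O(not b -> g), contraposes to O(not g -> b); with O(not g) we get O(b).
Applying K to premise 8 (O(b -> not h)) and O(b) yields O(not h).
Premises 2, 3, 6 do not contribute to this derivation.
Thus O(not h), which is F(h): h is forbidden.

Forbidden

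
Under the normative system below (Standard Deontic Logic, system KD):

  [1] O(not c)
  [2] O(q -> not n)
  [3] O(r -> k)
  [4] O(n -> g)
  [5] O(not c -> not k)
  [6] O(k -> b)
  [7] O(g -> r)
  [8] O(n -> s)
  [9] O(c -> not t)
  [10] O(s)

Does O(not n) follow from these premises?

Premise 1 states O(not c) outright.
From O(not c) and premise 5, O(not c -> not k), we obtain O(not k).
Premise 3 is O(r -> k); contrapositively O(not k -> not r). Since O(not k) holds, K gives O(not r).
The contrapositive of premise 7 (O(g -> r)) is O(not r -> not g), and O(not r) is already established, so O(not g).
Premise 4 is O(n -> g); contrapositively O(not g -> not n). Since O(not g) holds, K gives O(not n).
Premises 2, 6, 8, 9, 10 do not contribute to this derivation.
So O(not n) follows.

Yes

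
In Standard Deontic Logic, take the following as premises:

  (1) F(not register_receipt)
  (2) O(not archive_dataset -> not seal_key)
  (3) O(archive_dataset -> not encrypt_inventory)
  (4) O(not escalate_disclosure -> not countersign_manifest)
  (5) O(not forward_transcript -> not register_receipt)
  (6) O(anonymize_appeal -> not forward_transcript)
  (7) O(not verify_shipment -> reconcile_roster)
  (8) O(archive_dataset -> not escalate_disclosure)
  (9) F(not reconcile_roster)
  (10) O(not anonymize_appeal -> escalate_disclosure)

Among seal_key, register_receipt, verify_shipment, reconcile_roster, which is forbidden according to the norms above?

Premise 1 is F(not register_receipt), i.e. O(register_receipt).
Premise 5 is O(not forward_transcript -> not register_receipt); contrapositively O(register_receipt -> forward_transcript). Since O(register_receipt) holds, K gives O(forward_transcript).
Premise 6, O(anonymize_appeal -> not forward_transcript), contraposes to O(forward_transcript -> not anonymize_appeal); with O(forward_transcript) we get O(not anonymize_appeal).
With premise 10, O(not anonymize_appeal -> escalate_disclosure), the K-axiom yields O(escalate_disclosure).
Premise 8, O(archive_dataset -> not escalate_disclosure), contraposes to O(escalate_disclosure -> not archive_dataset); with O(escalate_disclosure) we get O(not archive_dataset).
Applying K to premise 2 (O(not archive_dataset -> not seal_key)) and O(not archive_dataset) yields O(not seal_key).
So O(not seal_key) holds, i.e. seal_key is forbidden. None of the other listed options is forbidden under the premises.

seal_key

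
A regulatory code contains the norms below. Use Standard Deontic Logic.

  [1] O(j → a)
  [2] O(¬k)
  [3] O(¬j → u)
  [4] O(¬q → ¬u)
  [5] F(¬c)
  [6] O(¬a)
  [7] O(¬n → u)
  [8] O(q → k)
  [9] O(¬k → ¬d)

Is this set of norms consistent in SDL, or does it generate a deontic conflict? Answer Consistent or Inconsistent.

Inconsistent

Premise 6 states O(¬a) outright.
Premise 1 is O(j → a); contrapositively O(¬a → ¬j). Since O(¬a) holds, K gives O(¬j).
Applying K to premise 3 (O(¬j → u)) and O(¬j) yields O(u).
The contrapositive of premise 4 (O(¬q → ¬u)) is O(u → q), and O(u) is already established, so O(q).
Premise 8 is O(q → k); since O(q), deontic closure gives O(k).
But premise 2 directly asserts O(¬k).
We now have both O(k) and O(¬k) — k is simultaneously obligatory and forbidden, violating the D-axiom.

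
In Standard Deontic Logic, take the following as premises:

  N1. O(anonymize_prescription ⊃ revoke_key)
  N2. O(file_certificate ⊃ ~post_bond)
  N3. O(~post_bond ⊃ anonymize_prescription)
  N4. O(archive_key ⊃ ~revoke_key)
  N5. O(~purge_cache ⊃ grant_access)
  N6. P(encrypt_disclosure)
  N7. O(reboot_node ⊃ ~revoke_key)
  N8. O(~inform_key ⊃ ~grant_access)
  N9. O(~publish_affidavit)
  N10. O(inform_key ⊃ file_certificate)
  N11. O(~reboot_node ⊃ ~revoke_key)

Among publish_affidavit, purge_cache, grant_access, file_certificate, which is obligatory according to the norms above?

purge_cache

By case analysis on reboot_node: premise 7 gives O(reboot_node ⊃ ~revoke_key) and premise 11 gives O(~reboot_node ⊃ ~revoke_key), so O(~revoke_key) either way.
The contrapositive of premise 1 (O(anonymize_prescription ⊃ revoke_key)) is O(~revoke_key ⊃ ~anonymize_prescription), and O(~revoke_key) is already established, so O(~anonymize_prescription).
Premise 3 is O(~post_bond ⊃ anonymize_prescription); contrapositively O(~anonymize_prescription ⊃ post_bond). Since O(~anonymize_prescription) holds, K gives O(post_bond).
Premise 2 is O(file_certificate ⊃ ~post_bond); contrapositively O(post_bond ⊃ ~file_certificate). Since O(post_bond) holds, K gives O(~file_certificate).
Premise 10 is O(inform_key ⊃ file_certificate); contrapositively O(~file_certificate ⊃ ~inform_key). Since O(~file_certificate) holds, K gives O(~inform_key).
From O(~inform_key) and premise 8, O(~inform_key ⊃ ~grant_access), we obtain O(~grant_access).
Premise 5, O(~purge_cache ⊃ grant_access), contraposes to O(~grant_access ⊃ purge_cache); with O(~grant_access) we get O(purge_cache).
So O(purge_cache) holds — purge_cache is obligatory. None of the other listed options is made obligatory by any chain of premises.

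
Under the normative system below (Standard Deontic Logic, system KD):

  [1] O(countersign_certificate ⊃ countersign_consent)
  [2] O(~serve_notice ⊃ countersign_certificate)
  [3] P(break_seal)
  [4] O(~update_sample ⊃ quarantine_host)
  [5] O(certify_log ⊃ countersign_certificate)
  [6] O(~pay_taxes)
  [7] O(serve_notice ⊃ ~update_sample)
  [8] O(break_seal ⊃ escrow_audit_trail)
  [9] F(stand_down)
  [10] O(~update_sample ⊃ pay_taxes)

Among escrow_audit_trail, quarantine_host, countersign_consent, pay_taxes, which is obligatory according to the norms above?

countersign_consent

From premise 6 we have O(~pay_taxes).
The contrapositive of premise 10 (O(~update_sample ⊃ pay_taxes)) is O(~pay_taxes ⊃ update_sample), and O(~pay_taxes) is already established, so O(update_sample).
The contrapositive of premise 7 (O(serve_notice ⊃ ~update_sample)) is O(update_sample ⊃ ~serve_notice), and O(update_sample) is already established, so O(~serve_notice).
Premise 2 is O(~serve_notice ⊃ countersign_certificate); since O(~serve_notice), deontic closure gives O(countersign_certificate).
Premise 1 is O(countersign_certificate ⊃ countersign_consent); since O(countersign_certificate), deontic closure gives O(countersign_consent).
So O(countersign_consent) holds — countersign_consent is obligatory. None of the other listed options is made obligatory by any chain of premises.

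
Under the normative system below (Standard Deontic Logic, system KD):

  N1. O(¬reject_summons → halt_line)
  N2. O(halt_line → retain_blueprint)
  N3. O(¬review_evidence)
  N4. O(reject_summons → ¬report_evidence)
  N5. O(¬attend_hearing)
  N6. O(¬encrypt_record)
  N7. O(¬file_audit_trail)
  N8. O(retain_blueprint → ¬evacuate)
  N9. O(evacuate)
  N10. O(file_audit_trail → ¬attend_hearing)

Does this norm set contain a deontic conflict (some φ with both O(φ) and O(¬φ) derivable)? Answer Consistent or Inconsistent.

Premise 10 is O(file_audit_trail → ¬attend_hearing); even if O(¬attend_hearing) held, inferring O(file_audit_trail) would be affirming the consequent — invalid.
So O(file_audit_trail) is not derivable, and the apparent clash with O(¬file_audit_trail) does not arise.
A world satisfying every obligation exists (e.g. attend_hearing=false, encrypt_record=false, evacuate=true, file_audit_trail=false, halt_line=false, reject_summons=true, report_evidence=false, retain_blueprint=false, review_evidence=false); no atom is both obligatory and forbidden, so the set is consistent.

Consistent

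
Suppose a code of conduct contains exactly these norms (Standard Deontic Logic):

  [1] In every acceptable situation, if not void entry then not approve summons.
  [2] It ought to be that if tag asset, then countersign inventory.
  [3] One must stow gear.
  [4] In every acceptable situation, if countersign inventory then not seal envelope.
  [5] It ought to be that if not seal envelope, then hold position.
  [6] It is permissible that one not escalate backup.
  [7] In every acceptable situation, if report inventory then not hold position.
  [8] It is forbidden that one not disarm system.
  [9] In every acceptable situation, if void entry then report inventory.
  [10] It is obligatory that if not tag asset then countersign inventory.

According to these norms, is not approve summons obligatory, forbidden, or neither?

Obligatory

Premises 2 and 10 cover both cases: O(tag_asset → countersign_inventory) and O(¬tag_asset → countersign_inventory). Since tag_asset ∨ ¬tag_asset is a tautology, O(countersign_inventory) follows.
Premise 4 is O(countersign_inventory → ¬seal_envelope); since O(countersign_inventory), deontic closure gives O(¬seal_envelope).
Applying K to premise 5 (O(¬seal_envelope → hold_position)) and O(¬seal_envelope) yields O(hold_position).
Premise 7 is O(report_inventory → ¬hold_position); contrapositively O(hold_position → ¬report_inventory). Since O(hold_position) holds, K gives O(¬report_inventory).
Premise 9 is O(void_entry → report_inventory); contrapositively O(¬report_inventory → ¬void_entry). Since O(¬report_inventory) holds, K gives O(¬void_entry).
With premise 1, O(¬void_entry → ¬approve_summons), the K-axiom yields O(¬approve_summons).
Premises 3, 6, 8 do not contribute to this derivation.
Hence ¬approve_summons is obligatory.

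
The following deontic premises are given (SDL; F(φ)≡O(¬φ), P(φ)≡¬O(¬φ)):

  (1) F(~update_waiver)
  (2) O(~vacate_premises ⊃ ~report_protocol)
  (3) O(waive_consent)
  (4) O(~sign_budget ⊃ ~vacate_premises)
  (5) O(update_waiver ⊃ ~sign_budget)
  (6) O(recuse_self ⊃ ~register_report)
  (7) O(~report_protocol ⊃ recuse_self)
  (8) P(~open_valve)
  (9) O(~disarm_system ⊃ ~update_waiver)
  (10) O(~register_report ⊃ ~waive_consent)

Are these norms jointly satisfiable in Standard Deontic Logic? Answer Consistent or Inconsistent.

Inconsistent

Premise 3 gives O(waive_consent).
Premise 10, O(~register_report ⊃ ~waive_consent), contraposes to O(waive_consent ⊃ register_report); with O(waive_consent) we get O(register_report).
Premise 6 is O(recuse_self ⊃ ~register_report); contrapositively O(register_report ⊃ ~recuse_self). Since O(register_report) holds, K gives O(~recuse_self).
Premise 7 is O(~report_protocol ⊃ recuse_self); contrapositively O(~recuse_self ⊃ report_protocol). Since O(~recuse_self) holds, K gives O(report_protocol).
Premise 2 is O(~vacate_premises ⊃ ~report_protocol); contrapositively O(report_protocol ⊃ vacate_premises). Since O(report_protocol) holds, K gives O(vacate_premises).
Premise 4, O(~sign_budget ⊃ ~vacate_premises), contraposes to O(vacate_premises ⊃ sign_budget); with O(vacate_premises) we get O(sign_budget).
The contrapositive of premise 5 (O(update_waiver ⊃ ~sign_budget)) is O(sign_budget ⊃ ~update_waiver), and O(sign_budget) is already established, so O(~update_waiver).
However, F(~update_waiver) at premise 1 amounts to O(update_waiver).
We now have both O(~update_waiver) and O(update_waiver) — update_waiver is simultaneously obligatory and forbidden, violating the D-axiom.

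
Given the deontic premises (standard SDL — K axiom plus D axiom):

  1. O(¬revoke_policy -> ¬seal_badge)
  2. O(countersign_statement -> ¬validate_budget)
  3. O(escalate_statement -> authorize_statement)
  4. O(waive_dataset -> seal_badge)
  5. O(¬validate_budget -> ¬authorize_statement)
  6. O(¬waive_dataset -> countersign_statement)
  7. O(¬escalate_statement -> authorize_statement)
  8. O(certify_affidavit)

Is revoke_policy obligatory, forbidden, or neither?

Premises 7 and 3 are O(¬escalate_statement -> authorize_statement) and O(escalate_statement -> authorize_statement); every ideal world satisfies ¬escalate_statement or escalate_statement, so in either case authorize_statement holds — hence O(authorize_statement).
Premise 5 is O(¬validate_budget -> ¬authorize_statement); contrapositively O(authorize_statement -> validate_budget). Since O(authorize_statement) holds, K gives O(validate_budget).
Premise 2 is O(countersign_statement -> ¬validate_budget); contrapositively O(validate_budget -> ¬countersign_statement). Since O(validate_budget) holds, K gives O(¬countersign_statement).
Premise 6 is O(¬waive_dataset -> countersign_statement); contrapositively O(¬countersign_statement -> waive_dataset). Since O(¬countersign_statement) holds, K gives O(waive_dataset).
Premise 4 is O(waive_dataset -> seal_badge); since O(waive_dataset), deontic closure gives O(seal_badge).
Premise 1 is O(¬revoke_policy -> ¬seal_badge); contrapositively O(seal_badge -> revoke_policy). Since O(seal_badge) holds, K gives O(revoke_policy).
Premise 8 does not contribute to this derivation.
Hence revoke_policy is obligatory.

Obligatory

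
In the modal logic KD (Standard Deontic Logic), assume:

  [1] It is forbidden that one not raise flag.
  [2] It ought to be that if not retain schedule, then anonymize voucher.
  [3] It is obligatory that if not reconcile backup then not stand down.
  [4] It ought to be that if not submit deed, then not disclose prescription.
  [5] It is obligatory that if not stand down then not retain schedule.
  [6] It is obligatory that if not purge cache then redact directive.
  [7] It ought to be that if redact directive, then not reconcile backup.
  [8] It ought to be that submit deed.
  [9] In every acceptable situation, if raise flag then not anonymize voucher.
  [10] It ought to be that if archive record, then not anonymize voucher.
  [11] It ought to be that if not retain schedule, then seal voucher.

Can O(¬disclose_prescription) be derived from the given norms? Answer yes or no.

Premise 4 is O(¬submit_deed → ¬disclose_prescription), but O(¬submit_deed) is not derivable from the premises, so it does not yield O(¬disclose_prescription).
No other premise forces O(¬disclose_prescription). An ideal world satisfying every premise can still have ¬disclose_prescription false, so O(¬disclose_prescription) is not derivable.

No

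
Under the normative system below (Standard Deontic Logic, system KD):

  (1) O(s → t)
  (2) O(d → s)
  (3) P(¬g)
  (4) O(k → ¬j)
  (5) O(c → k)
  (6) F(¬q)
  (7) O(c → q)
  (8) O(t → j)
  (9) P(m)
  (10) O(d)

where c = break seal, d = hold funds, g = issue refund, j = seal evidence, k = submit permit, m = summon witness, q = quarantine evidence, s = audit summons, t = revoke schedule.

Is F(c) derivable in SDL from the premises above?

Yes

From premise 10 we have O(d).
With premise 2, O(d → s), the K-axiom yields O(s).
From O(s) and premise 1, O(s → t), we obtain O(t).
With premise 8, O(t → j), the K-axiom yields O(j).
Premise 4 is O(k → ¬j); contrapositively O(j → ¬k). Since O(j) holds, K gives O(¬k).
Premise 5 is O(c → k); contrapositively O(¬k → ¬c). Since O(¬k) holds, K gives O(¬c).
Premises 3, 6, 7, 9 do not contribute to this derivation.
So O(¬c) holds, i.e. F(c). The claim follows.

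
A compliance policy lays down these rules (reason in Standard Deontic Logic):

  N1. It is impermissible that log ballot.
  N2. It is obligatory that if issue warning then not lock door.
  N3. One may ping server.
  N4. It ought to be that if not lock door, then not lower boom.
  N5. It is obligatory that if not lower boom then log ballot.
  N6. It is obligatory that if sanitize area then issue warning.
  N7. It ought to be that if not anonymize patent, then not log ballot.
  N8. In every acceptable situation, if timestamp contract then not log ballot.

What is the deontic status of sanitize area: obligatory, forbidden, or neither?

Premise 1 is F(log_ballot), i.e. O(¬log_ballot).
Premise 5 is O(¬lower_boom → log_ballot); contrapositively O(¬log_ballot → lower_boom). Since O(¬log_ballot) holds, K gives O(lower_boom).
The contrapositive of premise 4 (O(¬lock_door → ¬lower_boom)) is O(lower_boom → lock_door), and O(lower_boom) is already established, so O(lock_door).
Premise 2 is O(issue_warning → ¬lock_door); contrapositively O(lock_door → ¬issue_warning). Since O(lock_door) holds, K gives O(¬issue_warning).
Premise 6, O(sanitize_area → issue_warning), contraposes to O(¬issue_warning → ¬sanitize_area); with O(¬issue_warning) we get O(¬sanitize_area).
Premises 3, 7, 8 do not contribute to this derivation.
Thus O(¬sanitize_area), which is F(sanitize_area): sanitize_area is forbidden.

Forbidden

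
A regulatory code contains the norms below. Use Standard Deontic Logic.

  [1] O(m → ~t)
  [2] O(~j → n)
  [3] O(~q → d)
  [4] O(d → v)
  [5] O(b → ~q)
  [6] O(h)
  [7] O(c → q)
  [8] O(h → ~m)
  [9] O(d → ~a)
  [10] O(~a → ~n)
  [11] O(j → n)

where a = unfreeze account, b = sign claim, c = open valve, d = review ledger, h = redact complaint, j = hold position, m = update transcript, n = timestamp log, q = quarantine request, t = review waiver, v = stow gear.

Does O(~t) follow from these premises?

No

Premise 1 is O(m → ~t), but O(m) is not derivable from the premises, so it does not yield O(~t).
No other premise forces O(~t). An ideal world satisfying every premise can still have ~t false, so O(~t) is not derivable.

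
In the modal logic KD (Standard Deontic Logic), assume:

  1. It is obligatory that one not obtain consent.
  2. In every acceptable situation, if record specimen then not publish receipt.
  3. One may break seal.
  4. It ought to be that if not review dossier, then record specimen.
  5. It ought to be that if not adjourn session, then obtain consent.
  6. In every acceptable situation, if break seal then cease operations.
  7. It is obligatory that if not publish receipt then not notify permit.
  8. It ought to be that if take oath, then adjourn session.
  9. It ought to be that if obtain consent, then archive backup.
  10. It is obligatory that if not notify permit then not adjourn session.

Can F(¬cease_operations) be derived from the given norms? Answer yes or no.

No

Premise 6 is O(break_seal → cease_operations), but O(break_seal) is not derivable from the premises (the permission P(break_seal) asserts only ¬O(¬break_seal), not O(break_seal)), so it does not yield O(cease_operations).
No other premise forces O(cease_operations). An ideal world satisfying every premise can still have ¬cease_operations true, so F(¬cease_operations) is not derivable.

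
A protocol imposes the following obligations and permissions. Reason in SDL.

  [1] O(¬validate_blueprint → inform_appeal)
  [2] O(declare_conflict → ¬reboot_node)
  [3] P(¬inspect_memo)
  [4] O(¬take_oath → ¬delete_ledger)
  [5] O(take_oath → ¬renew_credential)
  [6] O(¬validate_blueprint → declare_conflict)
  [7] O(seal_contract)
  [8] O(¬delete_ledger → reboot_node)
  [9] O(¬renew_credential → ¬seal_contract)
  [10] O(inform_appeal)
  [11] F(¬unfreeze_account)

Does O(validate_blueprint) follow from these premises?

From premise 7 we have O(seal_contract).
The contrapositive of premise 9 (O(¬renew_credential → ¬seal_contract)) is O(seal_contract → renew_credential), and O(seal_contract) is already established, so O(renew_credential).
The contrapositive of premise 5 (O(take_oath → ¬renew_credential)) is O(renew_credential → ¬take_oath), and O(renew_credential) is already established, so O(¬take_oath).
Applying K to premise 4 (O(¬take_oath → ¬delete_ledger)) and O(¬take_oath) yields O(¬delete_ledger).
Premise 8 is O(¬delete_ledger → reboot_node); since O(¬delete_ledger), deontic closure gives O(reboot_node).
The contrapositive of premise 2 (O(declare_conflict → ¬reboot_node)) is O(reboot_node → ¬declare_conflict), and O(reboot_node) is already established, so O(¬declare_conflict).
The contrapositive of premise 6 (O(¬validate_blueprint → declare_conflict)) is O(¬declare_conflict → validate_blueprint), and O(¬declare_conflict) is already established, so O(validate_blueprint).
Premises 1, 3, 10, 11 do not contribute to this derivation.
So O(validate_blueprint) follows.

Yes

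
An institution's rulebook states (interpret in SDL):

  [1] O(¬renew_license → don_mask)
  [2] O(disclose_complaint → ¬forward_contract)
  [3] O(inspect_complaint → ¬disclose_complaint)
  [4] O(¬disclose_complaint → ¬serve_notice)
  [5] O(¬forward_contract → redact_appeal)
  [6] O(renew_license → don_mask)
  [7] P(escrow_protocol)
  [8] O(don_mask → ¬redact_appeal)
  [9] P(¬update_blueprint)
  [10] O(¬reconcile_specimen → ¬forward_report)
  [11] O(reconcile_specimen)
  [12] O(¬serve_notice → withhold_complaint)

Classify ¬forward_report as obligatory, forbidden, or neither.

Premise 10 is O(¬reconcile_specimen → ¬forward_report), but O(¬reconcile_specimen) is not derivable from the premises, so it does not yield O(¬forward_report).
No premise or chain of K-axiom applications forces O(¬forward_report), and none forces O(forward_report). So ¬forward_report is neither obligatory nor forbidden under these norms.

Neither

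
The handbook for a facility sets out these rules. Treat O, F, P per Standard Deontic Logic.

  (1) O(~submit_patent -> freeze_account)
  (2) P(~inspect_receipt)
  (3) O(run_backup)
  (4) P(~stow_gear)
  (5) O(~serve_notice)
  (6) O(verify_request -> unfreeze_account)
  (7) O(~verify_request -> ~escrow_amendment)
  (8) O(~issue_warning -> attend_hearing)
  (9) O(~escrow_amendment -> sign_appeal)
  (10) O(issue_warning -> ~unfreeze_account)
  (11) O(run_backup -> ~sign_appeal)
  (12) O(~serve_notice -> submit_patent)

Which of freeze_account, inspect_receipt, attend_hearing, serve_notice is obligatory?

Premise 3 gives O(run_backup).
Applying K to premise 11 (O(run_backup -> ~sign_appeal)) and O(run_backup) yields O(~sign_appeal).
Premise 9, O(~escrow_amendment -> sign_appeal), contraposes to O(~sign_appeal -> escrow_amendment); with O(~sign_appeal) we get O(escrow_amendment).
The contrapositive of premise 7 (O(~verify_request -> ~escrow_amendment)) is O(escrow_amendment -> verify_request), and O(escrow_amendment) is already established, so O(verify_request).
Applying K to premise 6 (O(verify_request -> unfreeze_account)) and O(verify_request) yields O(unfreeze_account).
Premise 10 is O(issue_warning -> ~unfreeze_account); contrapositively O(unfreeze_account -> ~issue_warning). Since O(unfreeze_account) holds, K gives O(~issue_warning).
From O(~issue_warning) and premise 8, O(~issue_warning -> attend_hearing), we obtain O(attend_hearing).
So O(attend_hearing) holds — attend_hearing is obligatory. None of the other listed options is made obligatory by any chain of premises.

attend_hearing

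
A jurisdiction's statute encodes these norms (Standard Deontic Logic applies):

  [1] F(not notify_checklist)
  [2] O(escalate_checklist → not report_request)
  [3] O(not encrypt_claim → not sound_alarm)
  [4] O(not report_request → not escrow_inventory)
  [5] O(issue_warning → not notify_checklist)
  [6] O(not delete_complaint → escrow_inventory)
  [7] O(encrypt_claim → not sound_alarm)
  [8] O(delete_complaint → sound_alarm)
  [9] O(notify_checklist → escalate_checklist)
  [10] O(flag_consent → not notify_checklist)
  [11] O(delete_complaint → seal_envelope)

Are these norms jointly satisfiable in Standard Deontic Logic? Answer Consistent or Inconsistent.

By case analysis on encrypt_claim: premise 7 gives O(encrypt_claim → not sound_alarm) and premise 3 gives O(not encrypt_claim → not sound_alarm), so O(not sound_alarm) either way.
The contrapositive of premise 8 (O(delete_complaint → sound_alarm)) is O(not sound_alarm → not delete_complaint), and O(not sound_alarm) is already established, so O(not delete_complaint).
With premise 6, O(not delete_complaint → escrow_inventory), the K-axiom yields O(escrow_inventory).
The contrapositive of premise 4 (O(not report_request → not escrow_inventory)) is O(escrow_inventory → report_request), and O(escrow_inventory) is already established, so O(report_request).
The contrapositive of premise 2 (O(escalate_checklist → not report_request)) is O(report_request → not escalate_checklist), and O(report_request) is already established, so O(not escalate_checklist).
The contrapositive of premise 9 (O(notify_checklist → escalate_checklist)) is O(not escalate_checklist → not notify_checklist), and O(not escalate_checklist) is already established, so O(not notify_checklist).
Yet premise 1 is F(not notify_checklist), i.e. O(notify_checklist).
We now have both O(not notify_checklist) and O(notify_checklist) — notify_checklist is simultaneously obligatory and forbidden, violating the D-axiom.

Inconsistent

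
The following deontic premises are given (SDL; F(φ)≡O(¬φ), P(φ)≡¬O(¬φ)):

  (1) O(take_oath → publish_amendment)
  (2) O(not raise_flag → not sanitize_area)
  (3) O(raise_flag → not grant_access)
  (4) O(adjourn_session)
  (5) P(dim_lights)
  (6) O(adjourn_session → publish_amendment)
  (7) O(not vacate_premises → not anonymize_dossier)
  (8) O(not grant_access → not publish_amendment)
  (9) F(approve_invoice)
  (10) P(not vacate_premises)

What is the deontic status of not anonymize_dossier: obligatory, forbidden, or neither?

Neither

Premise 7 is O(not vacate_premises → not anonymize_dossier), but O(not vacate_premises) is not derivable from the premises (the permission P(not vacate_premises) asserts only not O(vacate_premises), not O(not vacate_premises)), so it does not yield O(not anonymize_dossier).
No premise or chain of K-axiom applications forces O(not anonymize_dossier), and none forces O(anonymize_dossier). So not anonymize_dossier is neither obligatory nor forbidden under these norms.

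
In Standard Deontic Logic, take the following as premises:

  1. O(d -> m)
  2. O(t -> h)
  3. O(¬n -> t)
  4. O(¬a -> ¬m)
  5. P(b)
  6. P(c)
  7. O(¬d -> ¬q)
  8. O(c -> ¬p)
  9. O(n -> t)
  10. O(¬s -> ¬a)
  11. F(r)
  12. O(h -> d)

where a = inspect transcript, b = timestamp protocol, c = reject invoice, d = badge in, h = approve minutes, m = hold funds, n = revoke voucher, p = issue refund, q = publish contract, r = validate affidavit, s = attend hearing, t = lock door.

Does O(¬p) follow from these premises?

No

Premise 8 is O(c -> ¬p), but O(c) is not derivable from the premises (the permission P(c) asserts only ¬O(¬c), not O(c)), so it does not yield O(¬p).
No other premise forces O(¬p). An ideal world satisfying every premise can still have ¬p false, so O(¬p) is not derivable.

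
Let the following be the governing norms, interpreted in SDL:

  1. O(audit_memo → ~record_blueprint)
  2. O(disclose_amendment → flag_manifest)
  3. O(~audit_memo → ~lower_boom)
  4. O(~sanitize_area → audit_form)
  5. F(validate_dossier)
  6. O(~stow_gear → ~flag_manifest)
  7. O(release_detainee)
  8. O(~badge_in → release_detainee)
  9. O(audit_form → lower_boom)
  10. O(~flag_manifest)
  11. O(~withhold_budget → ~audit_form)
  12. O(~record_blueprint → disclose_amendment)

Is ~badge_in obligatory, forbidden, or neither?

Neither

Premise 8 is O(~badge_in → release_detainee); even if O(release_detainee) held, inferring O(~badge_in) would be affirming the consequent — invalid.
No premise or chain of K-axiom applications forces O(~badge_in), and none forces O(badge_in). So ~badge_in is neither obligatory nor forbidden under these norms.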